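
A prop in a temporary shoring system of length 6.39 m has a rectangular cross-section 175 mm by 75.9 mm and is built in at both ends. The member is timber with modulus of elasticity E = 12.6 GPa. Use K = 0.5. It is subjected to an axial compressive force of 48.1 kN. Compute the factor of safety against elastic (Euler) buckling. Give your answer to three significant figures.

Buckling occurs about the weak axis: I_min = h·b³/12 with b = 75.9 mm (the shorter side).
I_min = 175×75.9³/12 = 6.376×10^6 mm⁴
I = 6.376×10^6 mm⁴ = 6.376×10^-6 m⁴
Effective length L_e = K·L = 0.5 × 6.39 = 3.195 m
P_cr = π²EI / L_e² = π² × 12.6×10⁹ × 6.376×10^-6 / 3.195² = 7.768×10^4 N
Factor of safety n = P_cr / P = 77.680 / 48.1 = 1.61

n ≈ 1.61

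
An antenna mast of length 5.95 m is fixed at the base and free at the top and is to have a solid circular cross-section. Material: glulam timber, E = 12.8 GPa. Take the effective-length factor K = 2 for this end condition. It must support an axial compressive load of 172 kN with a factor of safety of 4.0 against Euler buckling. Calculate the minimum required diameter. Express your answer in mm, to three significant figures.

Required P_cr = n·P = 4.0 × 172 = 688.0 kN
L_e = K·L = 2 × 5.95 = 11.90 m
Required I = P_cr·L_e²/(π²E) = 6.880×10^5 × 11.90² / (π² × 1.28×10^10) = 7.712×10^-4 m⁴
I_req = 7.712×10^8 mm⁴
Solid circle: I = πd⁴/64  ⇒  d = (64I/π)^(1/4) = (64×7.712×10^8/π)^(1/4) = 354 mm

d ≈ 354 mm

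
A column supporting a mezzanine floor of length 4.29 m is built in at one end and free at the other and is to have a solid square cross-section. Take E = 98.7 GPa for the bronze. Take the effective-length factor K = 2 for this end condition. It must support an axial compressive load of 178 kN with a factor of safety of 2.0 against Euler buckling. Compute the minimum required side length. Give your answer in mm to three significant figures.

a ≈ 134 mm

Required P_cr = n·P = 2.0 × 178 = 356.0 kN
L_e = K·L = 2 × 4.29 = 8.580 m
Required I = P_cr·L_e²/(π²E) = 3.560×10^5 × 8.580² / (π² × 9.87×10^10) = 2.690×10^-5 m⁴
I_req = 2.690×10^7 mm⁴
Solid square: I = a⁴/12  ⇒  a = (12I)^(1/4) = (12×2.690×10^7)^(1/4) = 134 mm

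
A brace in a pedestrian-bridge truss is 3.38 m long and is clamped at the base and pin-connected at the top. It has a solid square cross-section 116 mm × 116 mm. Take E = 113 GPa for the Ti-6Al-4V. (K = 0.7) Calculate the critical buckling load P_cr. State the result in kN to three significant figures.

P_cr ≈ 3010 kN

I = a⁴/12 = 116⁴/12 = 1.509×10^7 mm⁴
I = 1.509×10^7 mm⁴ = 1.509×10^-5 m⁴
Effective length L_e = K·L = 0.7 × 3.38 = 2.366 m
P_cr = π²EI / L_e² = π² × 113×10⁹ × 1.509×10^-5 / 2.366² = 3.006×10^6 N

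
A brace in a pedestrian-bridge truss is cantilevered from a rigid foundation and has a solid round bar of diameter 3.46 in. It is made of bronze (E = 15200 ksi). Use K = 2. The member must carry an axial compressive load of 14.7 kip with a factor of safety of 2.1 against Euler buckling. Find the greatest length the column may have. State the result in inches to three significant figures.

L_max ≈ 92.5 in

I = πd⁴/64 = π×3.46⁴/64 = 7.035 in⁴
Required critical load P_cr = n·P = 2.1 × 14.7 = 30.87 kip = 3.087×10^4 lb
From P_cr = π²EI/(K·L)²:  L = (1/K)·√(π²EI/P_cr) = (1/2)·√(π²×1.52×10^7×7.035/3.087×10^4)
L = 92.5 in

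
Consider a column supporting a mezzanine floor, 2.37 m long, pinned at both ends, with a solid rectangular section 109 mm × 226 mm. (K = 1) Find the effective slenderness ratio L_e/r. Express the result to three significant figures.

λ ≈ 75.3

Buckling occurs about the weak axis: I_min = h·b³/12 with b = 109 mm (the shorter side).
I_min = 226×109³/12 = 2.439×10^7 mm⁴
A = 2.463×10^4 mm²;  r_min = √(I/A) = √(2.439×10^7/2.463×10^4) = 31.47 mm
L_e = K·L = 1 × 2.37 m = 2.370 m = 2370.0 mm
λ = L_e / r_min = 2370.0 / 31.47 = 75.3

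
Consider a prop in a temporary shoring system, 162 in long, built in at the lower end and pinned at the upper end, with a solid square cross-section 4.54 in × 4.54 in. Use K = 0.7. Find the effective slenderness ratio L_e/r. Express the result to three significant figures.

λ ≈ 86.5

For a square r = a/√12 = 4.54/√12 = 1.311 in
L_e = K·L = 0.7 × 162 = 113.4 in
λ = L_e / r_min = 113.40 / 1.311 = 86.5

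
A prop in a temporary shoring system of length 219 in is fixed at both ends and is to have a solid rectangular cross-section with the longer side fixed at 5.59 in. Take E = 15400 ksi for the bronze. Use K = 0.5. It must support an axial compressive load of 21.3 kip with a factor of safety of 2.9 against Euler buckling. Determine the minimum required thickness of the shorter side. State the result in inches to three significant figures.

Required P_cr = n·P = 2.9 × 21.3 = 61.77 kip
L_e = K·L = 0.5 × 219 = 109.5 in
Required I = P_cr·L_e²/(π²E) = 6.177×10^4 × 109.5² / (π² × 1.54×10^7) = 4.873 in⁴
Rectangle, weak axis: I_min = h·b³/12 with h = 5.59 in fixed  ⇒  b = (12I/h)^(1/3) = 2.19 in

b ≈ 2.19 in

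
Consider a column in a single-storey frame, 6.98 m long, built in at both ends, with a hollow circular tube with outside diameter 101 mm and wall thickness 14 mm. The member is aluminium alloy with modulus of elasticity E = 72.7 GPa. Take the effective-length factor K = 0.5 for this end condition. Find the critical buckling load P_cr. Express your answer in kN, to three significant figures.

Inner diameter d_i = 101 − 2×14 = 73.00 mm
I = π(d_o⁴ − d_i⁴)/64 = π(101⁴ − 73.00⁴)/64 = 3.714×10^6 mm⁴
I = 3.714×10^6 mm⁴ = 3.714×10^-6 m⁴
Effective length L_e = K·L = 0.5 × 6.98 = 3.490 m
P_cr = π²EI / L_e² = π² × 72.7×10⁹ × 3.714×10^-6 / 3.490² = 2.188×10^5 N

P_cr ≈ 219 kN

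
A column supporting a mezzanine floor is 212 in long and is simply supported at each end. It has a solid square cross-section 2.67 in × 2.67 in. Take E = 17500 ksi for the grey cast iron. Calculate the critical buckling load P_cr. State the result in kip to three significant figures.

I = a⁴/12 = 2.67⁴/12 = 4.235 in⁴
Effective length L_e = K·L = 1 × 212 = 212.0 in
P_cr = π²EI / L_e² = π² × 17500×10³ × 4.235 / 212.0² = 1.628×10^4 lb

P_cr ≈ 16.3 kip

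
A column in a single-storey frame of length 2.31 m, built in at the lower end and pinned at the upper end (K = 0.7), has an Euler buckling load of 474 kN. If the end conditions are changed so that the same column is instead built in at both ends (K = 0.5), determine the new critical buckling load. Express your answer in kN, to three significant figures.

P_cr ∝ 1/K², so P_cr,new = P_cr,old × (K_old/K_new)² = 474 × (0.7/0.5)²
= 474 × 1.960 = 929 kN

P_cr ≈ 929 kN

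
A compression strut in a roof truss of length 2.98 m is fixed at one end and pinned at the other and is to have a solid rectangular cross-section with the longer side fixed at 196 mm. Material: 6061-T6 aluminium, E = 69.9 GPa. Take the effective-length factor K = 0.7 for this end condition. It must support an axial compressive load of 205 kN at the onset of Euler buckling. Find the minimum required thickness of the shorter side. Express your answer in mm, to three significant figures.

b ≈ 42.9 mm

L_e = K·L = 0.7 × 2.98 = 2.086 m
Required I = P_cr·L_e²/(π²E) = 2.050×10^5 × 2.086² / (π² × 6.99×10^10) = 1.293×10^-6 m⁴
I_req = 1.293×10^6 mm⁴
Rectangle, weak axis: I_min = h·b³/12 with h = 196 mm fixed  ⇒  b = (12I/h)^(1/3) = 42.9 mm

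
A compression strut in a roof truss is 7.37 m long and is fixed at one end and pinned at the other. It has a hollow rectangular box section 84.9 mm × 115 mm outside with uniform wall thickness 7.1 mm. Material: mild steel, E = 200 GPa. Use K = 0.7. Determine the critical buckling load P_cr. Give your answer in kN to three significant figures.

Inner dimensions: h_i = 115 − 2×7.1 = 100.8 mm, b_i = 84.9 − 2×7.1 = 70.70 mm
Weak-axis I_min = (h_o·b_o³ − h_i·b_i³)/12 with b_o = 84.9, b_i = 70.70 mm (shorter outer/inner sides).
I_min = (115×84.9³ − 100.8×70.70³)/12 = 2.896×10^6 mm⁴
I = 2.896×10^6 mm⁴ = 2.896×10^-6 m⁴
Effective length L_e = K·L = 0.7 × 7.37 = 5.159 m
P_cr = π²EI / L_e² = π² × 200×10⁹ × 2.896×10^-6 / 5.159² = 2.148×10^5 N

P_cr ≈ 215 kN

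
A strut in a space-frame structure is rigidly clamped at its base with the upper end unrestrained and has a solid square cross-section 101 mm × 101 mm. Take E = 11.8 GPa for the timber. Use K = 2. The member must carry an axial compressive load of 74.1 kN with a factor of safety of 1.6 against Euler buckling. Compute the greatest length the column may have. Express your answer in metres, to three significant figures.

I = a⁴/12 = 101⁴/12 = 8.672×10^6 mm⁴
I = 8.672×10^-6 m⁴
Required critical load P_cr = n·P = 1.6 × 74.1 = 118.6 kN = 1.186×10^5 N
From P_cr = π²EI/(K·L)²:  L = (1/K)·√(π²EI/P_cr) = (1/2)·√(π²×1.18×10^10×8.672×10^-6/1.186×10^5)
L = 1.46 m

L_max ≈ 1.46 m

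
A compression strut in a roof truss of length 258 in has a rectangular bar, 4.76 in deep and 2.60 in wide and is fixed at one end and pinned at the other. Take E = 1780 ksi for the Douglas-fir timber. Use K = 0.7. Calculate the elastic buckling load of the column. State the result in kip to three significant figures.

P_cr ≈ 3.76 kip

Buckling occurs about the weak axis: I_min = h·b³/12 with b = 2.60 in (the shorter side).
I_min = 4.76×2.60³/12 = 6.972 in⁴
Effective length L_e = K·L = 0.7 × 258 = 180.6 in
P_cr = π²EI / L_e² = π² × 1780×10³ × 6.972 / 180.6² = 3.755×10^3 lb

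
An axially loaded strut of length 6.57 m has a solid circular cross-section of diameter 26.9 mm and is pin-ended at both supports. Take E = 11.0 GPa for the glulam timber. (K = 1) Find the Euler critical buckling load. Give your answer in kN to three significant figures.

I = πd⁴/64 = π×26.9⁴/64 = 2.570×10^4 mm⁴
I = 2.570×10^4 mm⁴ = 2.570×10^-8 m⁴
Effective length L_e = K·L = 1 × 6.57 = 6.570 m
P_cr = π²EI / L_e² = π² × 11.0×10⁹ × 2.570×10^-8 / 6.570² = 64.65 N

P_cr ≈ 0.0646 kN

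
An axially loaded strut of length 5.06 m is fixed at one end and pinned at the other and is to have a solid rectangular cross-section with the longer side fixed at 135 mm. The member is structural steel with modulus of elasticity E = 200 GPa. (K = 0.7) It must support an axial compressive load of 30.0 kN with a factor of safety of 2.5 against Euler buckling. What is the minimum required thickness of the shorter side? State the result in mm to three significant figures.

b ≈ 34.9 mm

Required P_cr = n·P = 2.5 × 30.0 = 75.00 kN
L_e = K·L = 0.7 × 5.06 = 3.542 m
Required I = P_cr·L_e²/(π²E) = 7.500×10^4 × 3.542² / (π² × 2.00×10^11) = 4.767×10^-7 m⁴
I_req = 4.767×10^5 mm⁴
Rectangle, weak axis: I_min = h·b³/12 with h = 135 mm fixed  ⇒  b = (12I/h)^(1/3) = 34.9 mm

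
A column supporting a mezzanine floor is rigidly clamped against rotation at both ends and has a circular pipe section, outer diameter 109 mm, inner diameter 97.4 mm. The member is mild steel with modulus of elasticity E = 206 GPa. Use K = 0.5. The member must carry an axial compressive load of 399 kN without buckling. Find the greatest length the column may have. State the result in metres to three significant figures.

L_max ≈ 7.15 m

d_o = 109 mm, d_i = 97.4 mm
I = π(d_o⁴ − d_i⁴)/64 = π(109⁴ − 97.40⁴)/64 = 2.511×10^6 mm⁴
I = 2.511×10^-6 m⁴
At the buckling limit P_cr = P = 3.990×10^5 N
From P_cr = π²EI/(K·L)²:  L = (1/K)·√(π²EI/P_cr) = (1/0.5)·√(π²×2.06×10^11×2.511×10^-6/3.990×10^5)
L = 7.15 m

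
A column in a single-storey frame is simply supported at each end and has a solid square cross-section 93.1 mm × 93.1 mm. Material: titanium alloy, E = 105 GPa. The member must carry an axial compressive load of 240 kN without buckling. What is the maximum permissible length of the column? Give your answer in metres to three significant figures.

L_max ≈ 5.20 m

I = a⁴/12 = 93.1⁴/12 = 6.261×10^6 mm⁴
I = 6.261×10^-6 m⁴
At the buckling limit P_cr = P = 2.400×10^5 N
From P_cr = π²EI/(K·L)²:  L = (1/K)·√(π²EI/P_cr) = (1/1)·√(π²×1.05×10^11×6.261×10^-6/2.400×10^5)
L = 5.20 m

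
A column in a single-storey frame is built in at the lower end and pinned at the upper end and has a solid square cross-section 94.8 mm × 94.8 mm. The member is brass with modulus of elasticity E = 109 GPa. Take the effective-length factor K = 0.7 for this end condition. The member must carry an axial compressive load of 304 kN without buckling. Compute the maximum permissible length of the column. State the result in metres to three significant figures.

I = a⁴/12 = 94.8⁴/12 = 6.731×10^6 mm⁴
I = 6.731×10^-6 m⁴
At the buckling limit P_cr = P = 3.040×10^5 N
From P_cr = π²EI/(K·L)²:  L = (1/K)·√(π²EI/P_cr) = (1/0.7)·√(π²×1.09×10^11×6.731×10^-6/3.040×10^5)
L = 6.97 m

L_max ≈ 6.97 m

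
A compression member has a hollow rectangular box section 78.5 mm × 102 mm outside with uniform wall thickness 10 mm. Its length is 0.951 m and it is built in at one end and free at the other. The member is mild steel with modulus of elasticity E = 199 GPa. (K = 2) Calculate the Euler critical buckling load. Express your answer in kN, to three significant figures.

Inner dimensions: h_i = 102 − 2×10 = 82.00 mm, b_i = 78.5 − 2×10 = 58.50 mm
Weak-axis I_min = (h_o·b_o³ − h_i·b_i³)/12 with b_o = 78.5, b_i = 58.50 mm (shorter outer/inner sides).
I_min = (102×78.5³ − 82.00×58.50³)/12 = 2.744×10^6 mm⁴
I = 2.744×10^6 mm⁴ = 2.744×10^-6 m⁴
Effective length L_e = K·L = 2 × 0.951 = 1.902 m
P_cr = π²EI / L_e² = π² × 199×10⁹ × 2.744×10^-6 / 1.902² = 1.490×10^6 N

P_cr ≈ 1490 kN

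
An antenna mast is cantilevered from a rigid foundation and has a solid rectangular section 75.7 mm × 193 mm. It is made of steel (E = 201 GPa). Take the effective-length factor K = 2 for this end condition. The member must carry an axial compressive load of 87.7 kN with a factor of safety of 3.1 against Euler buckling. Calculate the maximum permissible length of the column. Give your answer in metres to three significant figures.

L_max ≈ 3.57 m

Buckling occurs about the weak axis: I_min = h·b³/12 with b = 75.7 mm (the shorter side).
I_min = 193×75.7³/12 = 6.977×10^6 mm⁴
I = 6.977×10^-6 m⁴
Required critical load P_cr = n·P = 3.1 × 87.7 = 271.9 kN = 2.719×10^5 N
From P_cr = π²EI/(K·L)²:  L = (1/K)·√(π²EI/P_cr) = (1/2)·√(π²×2.01×10^11×6.977×10^-6/2.719×10^5)
L = 3.57 m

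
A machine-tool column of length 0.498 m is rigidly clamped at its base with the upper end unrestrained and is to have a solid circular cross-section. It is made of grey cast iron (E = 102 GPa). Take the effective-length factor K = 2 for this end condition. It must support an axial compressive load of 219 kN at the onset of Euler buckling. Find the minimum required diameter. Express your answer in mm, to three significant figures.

d ≈ 45.8 mm

L_e = K·L = 2 × 0.498 = 0.9960 m
Required I = P_cr·L_e²/(π²E) = 2.190×10^5 × 0.9960² / (π² × 1.02×10^11) = 2.158×10^-7 m⁴
I_req = 2.158×10^5 mm⁴
Solid circle: I = πd⁴/64  ⇒  d = (64I/π)^(1/4) = (64×2.158×10^5/π)^(1/4) = 45.8 mm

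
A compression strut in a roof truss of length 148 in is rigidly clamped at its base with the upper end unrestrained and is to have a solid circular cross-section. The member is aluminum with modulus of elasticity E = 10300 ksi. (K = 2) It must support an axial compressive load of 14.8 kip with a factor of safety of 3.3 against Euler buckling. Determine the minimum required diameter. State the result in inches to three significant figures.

Required P_cr = n·P = 3.3 × 14.8 = 48.84 kip
L_e = K·L = 2 × 148 = 296.0 in
Required I = P_cr·L_e²/(π²E) = 4.884×10^4 × 296.0² / (π² × 1.03×10^7) = 42.09 in⁴
Solid circle: I = πd⁴/64  ⇒  d = (64I/π)^(1/4) = (64×42.09/π)^(1/4) = 5.41 in

d ≈ 5.41 in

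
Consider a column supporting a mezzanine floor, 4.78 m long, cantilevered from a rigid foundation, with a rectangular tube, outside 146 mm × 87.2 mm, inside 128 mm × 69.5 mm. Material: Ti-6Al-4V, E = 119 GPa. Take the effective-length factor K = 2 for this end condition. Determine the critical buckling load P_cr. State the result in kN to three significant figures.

Weak-axis I_min = (h_o·b_o³ − h_i·b_i³)/12 with b_o = 87.2, b_i = 69.50 mm (shorter outer/inner sides).
I_min = (146×87.2³ − 128.0×69.50³)/12 = 4.486×10^6 mm⁴
I = 4.486×10^6 mm⁴ = 4.486×10^-6 m⁴
Effective length L_e = K·L = 2 × 4.78 = 9.560 m
P_cr = π²EI / L_e² = π² × 119×10⁹ × 4.486×10^-6 / 9.560² = 5.765×10^4 N

P_cr ≈ 57.7 kN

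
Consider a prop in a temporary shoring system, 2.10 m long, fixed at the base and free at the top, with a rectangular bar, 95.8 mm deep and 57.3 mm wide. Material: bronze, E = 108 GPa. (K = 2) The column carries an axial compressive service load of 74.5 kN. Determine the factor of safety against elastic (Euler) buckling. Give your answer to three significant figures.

Buckling occurs about the weak axis: I_min = h·b³/12 with b = 57.3 mm (the shorter side).
I_min = 95.8×57.3³/12 = 1.502×10^6 mm⁴
I = 1.502×10^6 mm⁴ = 1.502×10^-6 m⁴
Effective length L_e = K·L = 2 × 2.10 = 4.200 m
P_cr = π²EI / L_e² = π² × 108×10⁹ × 1.502×10^-6 / 4.200² = 9.076×10^4 N
Factor of safety n = P_cr / P = 90.756 / 74.5 = 1.22

n ≈ 1.22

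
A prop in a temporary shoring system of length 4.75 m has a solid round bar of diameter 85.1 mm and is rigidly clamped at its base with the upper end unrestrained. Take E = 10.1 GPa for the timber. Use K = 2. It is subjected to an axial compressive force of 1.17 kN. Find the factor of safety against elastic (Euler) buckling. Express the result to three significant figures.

I = πd⁴/64 = π×85.1⁴/64 = 2.574×10^6 mm⁴
I = 2.574×10^6 mm⁴ = 2.574×10^-6 m⁴
Effective length L_e = K·L = 2 × 4.75 = 9.500 m
P_cr = π²EI / L_e² = π² × 10.1×10⁹ × 2.574×10^-6 / 9.500² = 2.844×10^3 N
Factor of safety n = P_cr / P = 2.8436 / 1.17 = 2.43

n ≈ 2.43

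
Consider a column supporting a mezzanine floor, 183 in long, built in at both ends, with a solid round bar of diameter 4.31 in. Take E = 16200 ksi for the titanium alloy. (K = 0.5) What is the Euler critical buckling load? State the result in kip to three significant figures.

I = πd⁴/64 = π×4.31⁴/64 = 16.94 in⁴
Effective length L_e = K·L = 0.5 × 183 = 91.50 in
P_cr = π²EI / L_e² = π² × 16200×10³ × 16.94 / 91.50² = 3.235×10^5 lb

P_cr ≈ 323 kip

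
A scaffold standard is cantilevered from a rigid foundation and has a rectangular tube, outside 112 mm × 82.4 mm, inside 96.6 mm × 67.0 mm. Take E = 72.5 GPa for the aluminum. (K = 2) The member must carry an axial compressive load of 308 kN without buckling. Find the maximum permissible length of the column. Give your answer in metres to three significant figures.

Weak-axis I_min = (h_o·b_o³ − h_i·b_i³)/12 with b_o = 82.4, b_i = 67.00 mm (shorter outer/inner sides).
I_min = (112×82.4³ − 96.60×67.00³)/12 = 2.801×10^6 mm⁴
I = 2.801×10^-6 m⁴
At the buckling limit P_cr = P = 3.080×10^5 N
From P_cr = π²EI/(K·L)²:  L = (1/K)·√(π²EI/P_cr) = (1/2)·√(π²×7.25×10^10×2.801×10^-6/3.080×10^5)
L = 1.28 m

L_max ≈ 1.28 m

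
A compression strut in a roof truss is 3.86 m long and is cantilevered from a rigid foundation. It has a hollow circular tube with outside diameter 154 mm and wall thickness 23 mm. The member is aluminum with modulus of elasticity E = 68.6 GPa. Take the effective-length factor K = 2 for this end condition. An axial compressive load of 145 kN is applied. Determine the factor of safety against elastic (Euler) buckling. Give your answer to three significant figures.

Inner diameter d_i = 154 − 2×23 = 108.0 mm
I = π(d_o⁴ − d_i⁴)/64 = π(154⁴ − 108.0⁴)/64 = 2.093×10^7 mm⁴
I = 2.093×10^7 mm⁴ = 2.093×10^-5 m⁴
Effective length L_e = K·L = 2 × 3.86 = 7.720 m
P_cr = π²EI / L_e² = π² × 68.6×10⁹ × 2.093×10^-5 / 7.720² = 2.378×10^5 N
Factor of safety n = P_cr / P = 237.78 / 145 = 1.64

n ≈ 1.64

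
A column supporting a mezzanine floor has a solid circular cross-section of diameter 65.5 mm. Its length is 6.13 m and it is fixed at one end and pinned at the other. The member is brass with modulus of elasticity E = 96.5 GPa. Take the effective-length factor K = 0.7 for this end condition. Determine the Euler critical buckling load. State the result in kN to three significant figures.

P_cr ≈ 46.7 kN

I = πd⁴/64 = π×65.5⁴/64 = 9.035×10^5 mm⁴
I = 9.035×10^5 mm⁴ = 9.035×10^-7 m⁴
Effective length L_e = K·L = 0.7 × 6.13 = 4.291 m
P_cr = π²EI / L_e² = π² × 96.5×10⁹ × 9.035×10^-7 / 4.291² = 4.674×10^4 N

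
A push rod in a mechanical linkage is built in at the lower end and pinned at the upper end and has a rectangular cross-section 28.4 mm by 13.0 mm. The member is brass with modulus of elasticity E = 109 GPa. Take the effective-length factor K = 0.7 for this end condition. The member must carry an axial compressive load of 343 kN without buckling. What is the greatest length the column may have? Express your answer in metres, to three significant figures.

Buckling occurs about the weak axis: I_min = h·b³/12 with b = 13.0 mm (the shorter side).
I_min = 28.4×13.0³/12 = 5.200×10^3 mm⁴
I = 5.200×10^-9 m⁴
At the buckling limit P_cr = P = 3.430×10^5 N
From P_cr = π²EI/(K·L)²:  L = (1/K)·√(π²EI/P_cr) = (1/0.7)·√(π²×1.09×10^11×5.200×10^-9/3.430×10^5)
L = 0.182 m

L_max ≈ 0.182 m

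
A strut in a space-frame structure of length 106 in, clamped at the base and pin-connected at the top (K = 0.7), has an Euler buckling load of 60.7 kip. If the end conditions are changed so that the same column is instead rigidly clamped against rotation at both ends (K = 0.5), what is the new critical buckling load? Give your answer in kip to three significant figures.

P_cr ∝ 1/K², so P_cr,new = P_cr,old × (K_old/K_new)² = 60.7 × (0.7/0.5)²
= 60.7 × 1.960 = 119 kip

P_cr ≈ 119 kip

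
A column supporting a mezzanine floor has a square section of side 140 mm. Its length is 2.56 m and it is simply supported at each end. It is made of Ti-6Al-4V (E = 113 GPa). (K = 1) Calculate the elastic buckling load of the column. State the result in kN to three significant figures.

P_cr ≈ 5450 kN

I = a⁴/12 = 140⁴/12 = 3.201×10^7 mm⁴
I = 3.201×10^7 mm⁴ = 3.201×10^-5 m⁴
Effective length L_e = K·L = 1 × 2.56 = 2.560 m
P_cr = π²EI / L_e² = π² × 113×10⁹ × 3.201×10^-5 / 2.560² = 5.448×10^6 N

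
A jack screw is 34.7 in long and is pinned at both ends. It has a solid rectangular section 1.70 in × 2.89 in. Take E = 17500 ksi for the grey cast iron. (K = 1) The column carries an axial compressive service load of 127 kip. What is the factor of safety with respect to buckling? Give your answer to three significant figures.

Buckling occurs about the weak axis: I_min = h·b³/12 with b = 1.70 in (the shorter side).
I_min = 2.89×1.70³/12 = 1.183 in⁴
Effective length L_e = K·L = 1 × 34.7 = 34.70 in
P_cr = π²EI / L_e² = π² × 17500×10³ × 1.183 / 34.70² = 1.697×10^5 lb
Factor of safety n = P_cr / P = 169.72 / 127 = 1.34

n ≈ 1.34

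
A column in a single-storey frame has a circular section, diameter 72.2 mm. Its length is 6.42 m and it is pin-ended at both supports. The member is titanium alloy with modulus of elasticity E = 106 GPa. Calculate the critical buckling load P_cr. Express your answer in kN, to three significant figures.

I = πd⁴/64 = π×72.2⁴/64 = 1.334×10^6 mm⁴
I = 1.334×10^6 mm⁴ = 1.334×10^-6 m⁴
Effective length L_e = K·L = 1 × 6.42 = 6.420 m
P_cr = π²EI / L_e² = π² × 106×10⁹ × 1.334×10^-6 / 6.420² = 3.386×10^4 N

P_cr ≈ 33.9 kN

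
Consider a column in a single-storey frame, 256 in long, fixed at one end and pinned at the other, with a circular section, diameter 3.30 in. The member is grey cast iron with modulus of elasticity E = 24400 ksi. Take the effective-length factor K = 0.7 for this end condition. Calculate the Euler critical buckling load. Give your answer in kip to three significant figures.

I = πd⁴/64 = π×3.30⁴/64 = 5.821 in⁴
Effective length L_e = K·L = 0.7 × 256 = 179.2 in
P_cr = π²EI / L_e² = π² × 24400×10³ × 5.821 / 179.2² = 4.366×10^4 lb

P_cr ≈ 43.7 kip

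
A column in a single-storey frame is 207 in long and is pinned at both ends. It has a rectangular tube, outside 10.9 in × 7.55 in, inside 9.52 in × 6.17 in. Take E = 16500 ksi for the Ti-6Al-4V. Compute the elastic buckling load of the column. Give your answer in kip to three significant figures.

Weak-axis I_min = (h_o·b_o³ − h_i·b_i³)/12 with b_o = 7.55, b_i = 6.170 in (shorter outer/inner sides).
I_min = (10.9×7.55³ − 9.520×6.170³)/12 = 204.6 in⁴
Effective length L_e = K·L = 1 × 207 = 207.0 in
P_cr = π²EI / L_e² = π² × 16500×10³ × 204.6 / 207.0² = 7.775×10^5 lb

P_cr ≈ 777 kip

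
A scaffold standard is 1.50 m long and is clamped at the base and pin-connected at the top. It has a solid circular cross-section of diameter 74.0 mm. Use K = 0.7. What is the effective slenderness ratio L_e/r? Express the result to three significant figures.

λ ≈ 56.8

I = πd⁴/64 = π×74.0⁴/64 = 1.472×10^6 mm⁴
A = 4.301×10^3 mm²;  r_min = √(I/A) = √(1.472×10^6/4.301×10^3) = 18.50 mm
L_e = K·L = 0.7 × 1.50 m = 1.050 m = 1050.0 mm
λ = L_e / r_min = 1050.0 / 18.50 = 56.8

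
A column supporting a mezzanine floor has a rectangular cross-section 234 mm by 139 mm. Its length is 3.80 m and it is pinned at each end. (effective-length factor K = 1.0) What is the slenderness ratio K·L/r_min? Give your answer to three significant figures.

For a rectangle r_min = b/√12 = 139/√12 = 40.13 mm
L_e = K·L = 1 × 3.80 m = 3.800 m = 3800.0 mm
λ = L_e / r_min = 3800.0 / 40.13 = 94.7

λ ≈ 94.7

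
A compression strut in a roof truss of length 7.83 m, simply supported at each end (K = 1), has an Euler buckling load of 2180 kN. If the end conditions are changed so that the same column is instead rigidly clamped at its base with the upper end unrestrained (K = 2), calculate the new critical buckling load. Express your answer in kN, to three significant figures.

P_cr ∝ 1/K², so P_cr,new = P_cr,old × (K_old/K_new)² = 2180 × (1/2)²
= 2180 × 0.2500 = 545 kN

P_cr ≈ 545 kN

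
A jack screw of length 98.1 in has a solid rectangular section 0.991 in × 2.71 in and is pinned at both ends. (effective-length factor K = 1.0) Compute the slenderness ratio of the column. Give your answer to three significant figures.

Buckling occurs about the weak axis: I_min = h·b³/12 with b = 0.991 in (the shorter side).
I_min = 2.71×0.991³/12 = 0.2198 in⁴
A = 2.686 in²;  r_min = √(I/A) = √(0.2198/2.686) = 0.2861 in
L_e = K·L = 1 × 98.1 = 98.10 in
λ = L_e / r_min = 98.100 / 0.2861 = 343

λ ≈ 343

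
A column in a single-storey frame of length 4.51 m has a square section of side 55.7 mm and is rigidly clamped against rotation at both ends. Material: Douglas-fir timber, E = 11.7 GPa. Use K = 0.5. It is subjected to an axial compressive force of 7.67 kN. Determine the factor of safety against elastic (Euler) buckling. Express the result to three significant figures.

n ≈ 2.37

I = a⁴/12 = 55.7⁴/12 = 8.021×10^5 mm⁴
I = 8.021×10^5 mm⁴ = 8.021×10^-7 m⁴
Effective length L_e = K·L = 0.5 × 4.51 = 2.255 m
P_cr = π²EI / L_e² = π² × 11.7×10⁹ × 8.021×10^-7 / 2.255² = 1.822×10^4 N
Factor of safety n = P_cr / P = 18.215 / 7.67 = 2.37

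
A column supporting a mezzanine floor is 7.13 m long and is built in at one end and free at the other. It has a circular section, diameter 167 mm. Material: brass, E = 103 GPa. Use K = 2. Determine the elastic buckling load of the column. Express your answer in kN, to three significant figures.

I = πd⁴/64 = π×167⁴/64 = 3.818×10^7 mm⁴
I = 3.818×10^7 mm⁴ = 3.818×10^-5 m⁴
Effective length L_e = K·L = 2 × 7.13 = 14.26 m
P_cr = π²EI / L_e² = π² × 103×10⁹ × 3.818×10^-5 / 14.26² = 1.909×10^5 N

P_cr ≈ 191 kN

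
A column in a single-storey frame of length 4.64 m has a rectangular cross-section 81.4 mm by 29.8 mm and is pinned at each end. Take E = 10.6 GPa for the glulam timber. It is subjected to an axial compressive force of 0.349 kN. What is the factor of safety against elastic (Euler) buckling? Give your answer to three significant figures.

n ≈ 2.50

Buckling occurs about the weak axis: I_min = h·b³/12 with b = 29.8 mm (the shorter side).
I_min = 81.4×29.8³/12 = 1.795×10^5 mm⁴
I = 1.795×10^5 mm⁴ = 1.795×10^-7 m⁴
Effective length L_e = K·L = 1 × 4.64 = 4.640 m
P_cr = π²EI / L_e² = π² × 10.6×10⁹ × 1.795×10^-7 / 4.640² = 872.3 N
Factor of safety n = P_cr / P = 0.87229 / 0.349 = 2.50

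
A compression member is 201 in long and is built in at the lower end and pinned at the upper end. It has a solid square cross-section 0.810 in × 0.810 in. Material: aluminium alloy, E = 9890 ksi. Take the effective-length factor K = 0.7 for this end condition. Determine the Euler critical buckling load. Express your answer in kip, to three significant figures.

P_cr ≈ 0.177 kip

I = a⁴/12 = 0.810⁴/12 = 3.587×10^-2 in⁴
Effective length L_e = K·L = 0.7 × 201 = 140.7 in
P_cr = π²EI / L_e² = π² × 9890×10³ × 3.587×10^-2 / 140.7² = 176.9 lb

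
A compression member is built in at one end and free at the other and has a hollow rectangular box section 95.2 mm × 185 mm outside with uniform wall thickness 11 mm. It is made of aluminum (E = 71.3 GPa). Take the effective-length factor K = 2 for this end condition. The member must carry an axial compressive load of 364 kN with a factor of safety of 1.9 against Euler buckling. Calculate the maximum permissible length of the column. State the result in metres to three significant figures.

Inner dimensions: h_i = 185 − 2×11 = 163.0 mm, b_i = 95.2 − 2×11 = 73.20 mm
Weak-axis I_min = (h_o·b_o³ − h_i·b_i³)/12 with b_o = 95.2, b_i = 73.20 mm (shorter outer/inner sides).
I_min = (185×95.2³ − 163.0×73.20³)/12 = 7.974×10^6 mm⁴
I = 7.974×10^-6 m⁴
Required critical load P_cr = n·P = 1.9 × 364 = 691.6 kN = 6.916×10^5 N
From P_cr = π²EI/(K·L)²:  L = (1/K)·√(π²EI/P_cr) = (1/2)·√(π²×7.13×10^10×7.974×10^-6/6.916×10^5)
L = 1.42 m

L_max ≈ 1.42 m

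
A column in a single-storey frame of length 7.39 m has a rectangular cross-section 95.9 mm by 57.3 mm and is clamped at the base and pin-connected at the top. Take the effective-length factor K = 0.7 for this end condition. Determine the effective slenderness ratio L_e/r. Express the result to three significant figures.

λ ≈ 313

For a rectangle r_min = b/√12 = 57.3/√12 = 16.54 mm
L_e = K·L = 0.7 × 7.39 m = 5.173 m = 5173.0 mm
λ = L_e / r_min = 5173.0 / 16.54 = 313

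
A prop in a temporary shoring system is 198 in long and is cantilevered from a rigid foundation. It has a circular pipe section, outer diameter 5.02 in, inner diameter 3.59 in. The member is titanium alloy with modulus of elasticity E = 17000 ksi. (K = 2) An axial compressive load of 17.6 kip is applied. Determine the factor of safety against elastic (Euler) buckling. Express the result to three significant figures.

n ≈ 1.40

d_o = 5.02 in, d_i = 3.59 in
I = π(d_o⁴ − d_i⁴)/64 = π(5.02⁴ − 3.590⁴)/64 = 23.02 in⁴
Effective length L_e = K·L = 2 × 198 = 396.0 in
P_cr = π²EI / L_e² = π² × 17000×10³ × 23.02 / 396.0² = 2.463×10^4 lb
Factor of safety n = P_cr / P = 24.630 / 17.6 = 1.40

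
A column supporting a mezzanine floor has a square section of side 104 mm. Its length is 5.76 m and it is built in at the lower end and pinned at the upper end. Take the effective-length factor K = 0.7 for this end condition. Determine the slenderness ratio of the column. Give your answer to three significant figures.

For a square r = a/√12 = 104/√12 = 30.02 mm
L_e = K·L = 0.7 × 5.76 m = 4.032 m = 4032.0 mm
λ = L_e / r_min = 4032.0 / 30.02 = 134

λ ≈ 134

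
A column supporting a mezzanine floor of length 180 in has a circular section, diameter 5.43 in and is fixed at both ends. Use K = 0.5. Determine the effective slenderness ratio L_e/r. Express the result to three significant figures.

For a solid circle r = d/4 = 5.43/4 = 1.358 in
L_e = K·L = 0.5 × 180 = 90.00 in
λ = L_e / r_min = 90.000 / 1.358 = 66.3

λ ≈ 66.3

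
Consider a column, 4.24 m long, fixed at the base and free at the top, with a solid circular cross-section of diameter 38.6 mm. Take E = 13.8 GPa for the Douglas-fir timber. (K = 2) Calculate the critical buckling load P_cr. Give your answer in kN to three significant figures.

P_cr ≈ 0.206 kN

I = πd⁴/64 = π×38.6⁴/64 = 1.090×10^5 mm⁴
I = 1.090×10^5 mm⁴ = 1.090×10^-7 m⁴
Effective length L_e = K·L = 2 × 4.24 = 8.480 m
P_cr = π²EI / L_e² = π² × 13.8×10⁹ × 1.090×10^-7 / 8.480² = 206.4 N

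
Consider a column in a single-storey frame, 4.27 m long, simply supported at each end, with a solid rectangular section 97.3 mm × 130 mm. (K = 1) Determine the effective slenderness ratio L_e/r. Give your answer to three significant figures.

Buckling occurs about the weak axis: I_min = h·b³/12 with b = 97.3 mm (the shorter side).
I_min = 130×97.3³/12 = 9.979×10^6 mm⁴
A = 1.265×10^4 mm²;  r_min = √(I/A) = √(9.979×10^6/1.265×10^4) = 28.09 mm
L_e = K·L = 1 × 4.27 m = 4.270 m = 4270.0 mm
λ = L_e / r_min = 4270.0 / 28.09 = 152

λ ≈ 152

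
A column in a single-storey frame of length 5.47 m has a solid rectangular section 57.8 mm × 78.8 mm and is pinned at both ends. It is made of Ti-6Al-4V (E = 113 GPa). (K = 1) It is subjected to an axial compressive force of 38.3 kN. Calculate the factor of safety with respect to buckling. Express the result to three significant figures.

Buckling occurs about the weak axis: I_min = h·b³/12 with b = 57.8 mm (the shorter side).
I_min = 78.8×57.8³/12 = 1.268×10^6 mm⁴
I = 1.268×10^6 mm⁴ = 1.268×10^-6 m⁴
Effective length L_e = K·L = 1 × 5.47 = 5.470 m
P_cr = π²EI / L_e² = π² × 113×10⁹ × 1.268×10^-6 / 5.470² = 4.726×10^4 N
Factor of safety n = P_cr / P = 47.264 / 38.3 = 1.23

n ≈ 1.23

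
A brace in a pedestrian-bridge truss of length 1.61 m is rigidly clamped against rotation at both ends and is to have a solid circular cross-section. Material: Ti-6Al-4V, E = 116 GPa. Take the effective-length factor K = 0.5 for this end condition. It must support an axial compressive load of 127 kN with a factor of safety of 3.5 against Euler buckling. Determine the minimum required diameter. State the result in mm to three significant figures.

Required P_cr = n·P = 3.5 × 127 = 444.5 kN
L_e = K·L = 0.5 × 1.61 = 0.8050 m
Required I = P_cr·L_e²/(π²E) = 4.445×10^5 × 0.8050² / (π² × 1.16×10^11) = 2.516×10^-7 m⁴
I_req = 2.516×10^5 mm⁴
Solid circle: I = πd⁴/64  ⇒  d = (64I/π)^(1/4) = (64×2.516×10^5/π)^(1/4) = 47.6 mm

d ≈ 47.6 mm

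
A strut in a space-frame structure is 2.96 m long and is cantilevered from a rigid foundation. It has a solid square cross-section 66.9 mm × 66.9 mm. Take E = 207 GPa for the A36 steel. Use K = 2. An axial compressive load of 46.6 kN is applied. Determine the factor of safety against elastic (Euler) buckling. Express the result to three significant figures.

n ≈ 2.09

I = a⁴/12 = 66.9⁴/12 = 1.669×10^6 mm⁴
I = 1.669×10^6 mm⁴ = 1.669×10^-6 m⁴
Effective length L_e = K·L = 2 × 2.96 = 5.920 m
P_cr = π²EI / L_e² = π² × 207×10⁹ × 1.669×10^-6 / 5.920² = 9.731×10^4 N
Factor of safety n = P_cr / P = 97.308 / 46.6 = 2.09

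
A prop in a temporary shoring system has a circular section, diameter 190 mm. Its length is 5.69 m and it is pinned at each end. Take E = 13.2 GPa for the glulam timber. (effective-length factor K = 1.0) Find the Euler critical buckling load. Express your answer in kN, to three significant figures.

P_cr ≈ 257 kN

I = πd⁴/64 = π×190⁴/64 = 6.397×10^7 mm⁴
I = 6.397×10^7 mm⁴ = 6.397×10^-5 m⁴
Effective length L_e = K·L = 1 × 5.69 = 5.690 m
P_cr = π²EI / L_e² = π² × 13.2×10⁹ × 6.397×10^-5 / 5.690² = 2.574×10^5 N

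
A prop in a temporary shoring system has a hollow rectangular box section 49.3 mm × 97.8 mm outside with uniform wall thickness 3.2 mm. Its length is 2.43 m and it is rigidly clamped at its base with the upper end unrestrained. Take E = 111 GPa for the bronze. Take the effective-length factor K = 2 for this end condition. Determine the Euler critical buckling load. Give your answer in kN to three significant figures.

Inner dimensions: h_i = 97.8 − 2×3.2 = 91.40 mm, b_i = 49.3 − 2×3.2 = 42.90 mm
Weak-axis I_min = (h_o·b_o³ − h_i·b_i³)/12 with b_o = 49.3, b_i = 42.90 mm (shorter outer/inner sides).
I_min = (97.8×49.3³ − 91.40×42.90³)/12 = 3.752×10^5 mm⁴
I = 3.752×10^5 mm⁴ = 3.752×10^-7 m⁴
Effective length L_e = K·L = 2 × 2.43 = 4.860 m
P_cr = π²EI / L_e² = π² × 111×10⁹ × 3.752×10^-7 / 4.860² = 1.740×10^4 N

P_cr ≈ 17.4 kN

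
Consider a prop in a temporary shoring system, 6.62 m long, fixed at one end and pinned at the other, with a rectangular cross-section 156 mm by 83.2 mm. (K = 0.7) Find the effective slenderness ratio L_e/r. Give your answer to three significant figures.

For a rectangle r_min = b/√12 = 83.2/√12 = 24.02 mm
L_e = K·L = 0.7 × 6.62 m = 4.634 m = 4634.0 mm
λ = L_e / r_min = 4634.0 / 24.02 = 193

λ ≈ 193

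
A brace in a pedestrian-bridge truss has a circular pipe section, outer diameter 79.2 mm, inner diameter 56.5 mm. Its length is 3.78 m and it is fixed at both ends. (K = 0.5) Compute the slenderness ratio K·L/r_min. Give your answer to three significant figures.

λ ≈ 77.7

d_o = 79.2 mm, d_i = 56.5 mm
I = π(d_o⁴ − d_i⁴)/64 = π(79.2⁴ − 56.50⁴)/64 = 1.431×10^6 mm⁴
A = 2.419×10^3 mm²;  r_min = √(I/A) = √(1.431×10^6/2.419×10^3) = 24.32 mm
L_e = K·L = 0.5 × 3.78 m = 1.890 m = 1890.0 mm
λ = L_e / r_min = 1890.0 / 24.32 = 77.7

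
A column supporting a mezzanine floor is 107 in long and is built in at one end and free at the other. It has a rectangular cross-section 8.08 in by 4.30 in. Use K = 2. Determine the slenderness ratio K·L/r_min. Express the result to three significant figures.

Buckling occurs about the weak axis: I_min = h·b³/12 with b = 4.30 in (the shorter side).
I_min = 8.08×4.30³/12 = 53.53 in⁴
A = 34.74 in²;  r_min = √(I/A) = √(53.53/34.74) = 1.241 in
L_e = K·L = 2 × 107 = 214.0 in
λ = L_e / r_min = 214.00 / 1.241 = 172

λ ≈ 172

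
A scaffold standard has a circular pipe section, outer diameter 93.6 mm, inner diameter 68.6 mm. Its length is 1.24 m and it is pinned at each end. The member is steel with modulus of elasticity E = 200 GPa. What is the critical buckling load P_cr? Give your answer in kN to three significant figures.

d_o = 93.6 mm, d_i = 68.6 mm
I = π(d_o⁴ − d_i⁴)/64 = π(93.6⁴ − 68.60⁴)/64 = 2.681×10^6 mm⁴
I = 2.681×10^6 mm⁴ = 2.681×10^-6 m⁴
Effective length L_e = K·L = 1 × 1.24 = 1.240 m
P_cr = π²EI / L_e² = π² × 200×10⁹ × 2.681×10^-6 / 1.240² = 3.441×10^6 N

P_cr ≈ 3440 kN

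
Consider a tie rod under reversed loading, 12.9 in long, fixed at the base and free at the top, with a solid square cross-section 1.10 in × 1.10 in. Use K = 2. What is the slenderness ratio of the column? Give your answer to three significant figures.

For a square r = a/√12 = 1.10/√12 = 0.3175 in
L_e = K·L = 2 × 12.9 = 25.80 in
λ = L_e / r_min = 25.800 / 0.3175 = 81.2

λ ≈ 81.2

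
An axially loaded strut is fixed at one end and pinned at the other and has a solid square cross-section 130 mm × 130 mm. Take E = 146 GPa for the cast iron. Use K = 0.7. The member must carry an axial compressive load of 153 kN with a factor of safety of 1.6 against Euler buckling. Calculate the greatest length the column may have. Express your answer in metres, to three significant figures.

L_max ≈ 16.9 m

I = a⁴/12 = 130⁴/12 = 2.380×10^7 mm⁴
I = 2.380×10^-5 m⁴
Required critical load P_cr = n·P = 1.6 × 153 = 244.8 kN = 2.448×10^5 N
From P_cr = π²EI/(K·L)²:  L = (1/K)·√(π²EI/P_cr) = (1/0.7)·√(π²×1.46×10^11×2.380×10^-5/2.448×10^5)
L = 16.9 m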